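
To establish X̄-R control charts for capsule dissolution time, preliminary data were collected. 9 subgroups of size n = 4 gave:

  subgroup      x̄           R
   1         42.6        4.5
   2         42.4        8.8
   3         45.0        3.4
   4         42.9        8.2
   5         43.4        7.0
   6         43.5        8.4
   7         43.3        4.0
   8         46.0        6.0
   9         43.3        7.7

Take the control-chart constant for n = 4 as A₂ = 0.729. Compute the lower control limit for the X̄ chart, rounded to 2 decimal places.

X̄̄ = (42.6 + 42.4 + 45.0 + 42.9 + 43.4 + 43.5 + 43.3 + 46.0 + 43.3) / 9 = 392.4000 / 9 = 43.6000
R̄ = (4.5 + 8.8 + 3.4 + 8.2 + 7.0 + 8.4 + 4.0 + 6.0 + 7.7) / 9 = 58.0000 / 9 = 6.4444
LCL = X̄̄ − A₂·R̄ = 43.6000 − 0.729 × 6.4444 = 38.9020

38.90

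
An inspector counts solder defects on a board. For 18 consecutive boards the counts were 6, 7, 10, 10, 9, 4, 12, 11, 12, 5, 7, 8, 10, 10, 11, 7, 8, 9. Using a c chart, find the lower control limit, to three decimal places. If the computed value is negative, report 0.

0.000

c̄ = (6 + 7 + 10 + 10 + 9 + 4 + 12 + 11 + 12 + 5 + 7 + 8 + 10 + 10 + 11 + 7 + 8 + 9) / 18 = 156 / 18 = 8.6667
LCL = c̄ − 3√c̄ = 8.6667 − 3 × 2.9439 = -0.1651 → 0 (cannot be negative)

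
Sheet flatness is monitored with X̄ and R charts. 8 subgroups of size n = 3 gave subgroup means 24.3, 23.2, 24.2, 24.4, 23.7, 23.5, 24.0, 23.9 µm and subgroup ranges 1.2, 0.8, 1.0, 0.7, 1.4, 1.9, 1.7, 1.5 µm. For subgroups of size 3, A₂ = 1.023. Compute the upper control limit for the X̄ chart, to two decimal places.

25.20

X̄̄ = (24.3 + 23.2 + 24.2 + 24.4 + 23.7 + 23.5 + 24.0 + 23.9) / 8 = 191.2000 / 8 = 23.9000
R̄ = (1.2 + 0.8 + 1.0 + 0.7 + 1.4 + 1.9 + 1.7 + 1.5) / 8 = 10.2000 / 8 = 1.2750
UCL = X̄̄ + A₂·R̄ = 23.9000 + 1.023 × 1.2750 = 25.2043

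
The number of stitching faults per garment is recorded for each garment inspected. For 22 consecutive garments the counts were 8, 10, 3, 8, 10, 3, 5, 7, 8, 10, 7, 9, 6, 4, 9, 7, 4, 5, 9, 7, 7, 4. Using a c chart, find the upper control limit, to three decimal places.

14.652

c̄ = (8 + 10 + 3 + 8 + 10 + 3 + 5 + 7 + 8 + 10 + 7 + 9 + 6 + 4 + 9 + 7 + 4 + 5 + 9 + 7 + 7 + 4) / 22 = 150 / 22 = 6.8182
UCL = c̄ + 3√c̄ = 6.8182 + 3 × √6.8182 = 6.8182 + 3 × 2.6112 = 14.6517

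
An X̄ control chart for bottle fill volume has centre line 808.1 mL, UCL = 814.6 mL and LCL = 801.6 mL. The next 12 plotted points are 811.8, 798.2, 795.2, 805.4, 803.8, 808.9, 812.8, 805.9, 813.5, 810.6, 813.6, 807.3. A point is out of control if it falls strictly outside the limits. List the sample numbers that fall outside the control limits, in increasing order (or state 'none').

2, 3

Compare each point to [801.6, 814.6]: sample 2 = 798.2 < LCL; sample 3 = 795.2 < LCL.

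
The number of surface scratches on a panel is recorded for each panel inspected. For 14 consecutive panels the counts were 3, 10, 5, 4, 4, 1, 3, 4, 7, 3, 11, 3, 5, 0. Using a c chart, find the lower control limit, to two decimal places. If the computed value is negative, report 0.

c̄ = (3 + 10 + 5 + 4 + 4 + 1 + 3 + 4 + 7 + 3 + 11 + 3 + 5 + 0) / 14 = 63 / 14 = 4.5000
LCL = c̄ − 3√c̄ = 4.5000 − 3 × 2.1213 = -1.8640 → 0 (cannot be negative)

0.00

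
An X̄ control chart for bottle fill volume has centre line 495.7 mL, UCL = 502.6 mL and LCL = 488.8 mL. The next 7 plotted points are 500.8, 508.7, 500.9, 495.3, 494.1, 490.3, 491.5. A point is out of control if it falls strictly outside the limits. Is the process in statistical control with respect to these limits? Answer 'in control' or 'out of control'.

out of control

Compare each point to [488.8, 502.6]: sample 2 = 508.7 > UCL.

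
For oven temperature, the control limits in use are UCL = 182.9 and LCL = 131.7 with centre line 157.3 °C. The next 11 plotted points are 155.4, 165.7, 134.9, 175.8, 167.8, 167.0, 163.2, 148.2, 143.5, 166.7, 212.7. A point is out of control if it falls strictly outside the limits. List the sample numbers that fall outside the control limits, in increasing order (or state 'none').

Compare each point to [131.7, 182.9]: sample 11 = 212.7 > UCL.

11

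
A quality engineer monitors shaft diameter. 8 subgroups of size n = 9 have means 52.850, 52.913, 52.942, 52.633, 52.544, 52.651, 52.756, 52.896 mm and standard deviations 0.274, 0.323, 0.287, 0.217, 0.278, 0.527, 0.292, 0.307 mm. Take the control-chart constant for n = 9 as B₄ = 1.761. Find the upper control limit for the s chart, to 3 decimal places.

0.551

s̄ = (0.274 + 0.323 + 0.287 + 0.217 + 0.278 + 0.527 + 0.292 + 0.307) / 8 = 0.3131
UCL_s = B₄·s̄ = 1.761 × 0.3131 = 0.5514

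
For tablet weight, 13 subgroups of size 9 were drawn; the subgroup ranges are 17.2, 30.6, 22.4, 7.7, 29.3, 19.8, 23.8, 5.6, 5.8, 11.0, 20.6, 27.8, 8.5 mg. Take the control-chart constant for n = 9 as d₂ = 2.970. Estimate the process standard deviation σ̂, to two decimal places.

5.96

R̄ = (17.2 + 30.6 + 22.4 + 7.7 + 29.3 + 19.8 + 23.8 + 5.6 + 5.8 + 11.0 + 20.6 + 27.8 + 8.5) / 13 = 17.7000
σ̂ = R̄ / d₂ = 17.7000 / 2.970 = 5.9596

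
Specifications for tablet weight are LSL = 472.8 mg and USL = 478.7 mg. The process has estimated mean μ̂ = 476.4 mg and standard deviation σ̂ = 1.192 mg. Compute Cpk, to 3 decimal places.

0.643

Cpu = (USL − μ̂) / (3σ̂) = (478.7 − 476.4) / (3 × 1.192) = 0.6432; Cpl = (μ̂ − LSL) / (3σ̂) = (476.4 − 472.8) / (3 × 1.192) = 1.0067; Cpk = min(Cpu, Cpl) = 0.6432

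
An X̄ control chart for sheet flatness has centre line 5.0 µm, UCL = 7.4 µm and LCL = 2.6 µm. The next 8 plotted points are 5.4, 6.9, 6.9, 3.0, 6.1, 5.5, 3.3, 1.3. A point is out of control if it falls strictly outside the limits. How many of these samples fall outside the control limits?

Compare each point to [2.6, 7.4]: sample 8 = 1.3 < LCL.

1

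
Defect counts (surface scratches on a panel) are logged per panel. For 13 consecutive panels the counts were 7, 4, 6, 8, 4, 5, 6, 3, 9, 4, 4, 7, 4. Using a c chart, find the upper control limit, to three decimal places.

c̄ = (7 + 4 + 6 + 8 + 4 + 5 + 6 + 3 + 9 + 4 + 4 + 7 + 4) / 13 = 71 / 13 = 5.4615
UCL = c̄ + 3√c̄ = 5.4615 + 3 × √5.4615 = 5.4615 + 3 × 2.3370 = 12.4725

12.473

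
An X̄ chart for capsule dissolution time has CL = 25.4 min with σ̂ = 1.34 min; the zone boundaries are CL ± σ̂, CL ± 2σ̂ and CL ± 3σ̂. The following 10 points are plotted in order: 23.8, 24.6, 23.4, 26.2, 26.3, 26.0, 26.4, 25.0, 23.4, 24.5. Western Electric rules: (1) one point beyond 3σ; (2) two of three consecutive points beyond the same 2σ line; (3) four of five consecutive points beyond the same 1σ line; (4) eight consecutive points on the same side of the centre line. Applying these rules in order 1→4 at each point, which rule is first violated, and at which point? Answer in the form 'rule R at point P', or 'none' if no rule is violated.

none

Zone of each point (C = within 1σ̂, B = 1σ̂–2σ̂, A = 2σ̂–3σ̂, * = beyond 3σ̂; sign = side of CL): 1:-B, 2:-C, 3:-B, 4:+C, 5:+C, 6:+C, 7:+C, 8:-C, 9:-B, 10:-C
No rule fires across all 10 points.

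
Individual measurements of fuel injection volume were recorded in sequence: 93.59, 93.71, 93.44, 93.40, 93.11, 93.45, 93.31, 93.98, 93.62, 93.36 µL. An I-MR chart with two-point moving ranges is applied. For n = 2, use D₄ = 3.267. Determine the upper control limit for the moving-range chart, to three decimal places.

0.904

Moving ranges: 0.12, 0.27, 0.04, 0.29, 0.34, 0.14, 0.67, 0.36, 0.26; M̄R̄ = 2.4900 / 9 = 0.2767
UCL_MR = D₄·M̄R̄ = 3.267 × 0.2767 = 0.9039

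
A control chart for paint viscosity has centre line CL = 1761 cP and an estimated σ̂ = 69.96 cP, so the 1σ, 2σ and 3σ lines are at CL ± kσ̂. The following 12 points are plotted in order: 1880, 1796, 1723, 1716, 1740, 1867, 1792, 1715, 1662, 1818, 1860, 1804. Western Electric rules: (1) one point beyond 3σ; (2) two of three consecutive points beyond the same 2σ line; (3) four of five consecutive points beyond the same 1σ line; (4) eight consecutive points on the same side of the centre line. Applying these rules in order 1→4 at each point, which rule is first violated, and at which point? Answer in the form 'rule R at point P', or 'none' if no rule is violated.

Zone of each point (C = within 1σ̂, B = 1σ̂–2σ̂, A = 2σ̂–3σ̂, * = beyond 3σ̂; sign = side of CL): 1:+B, 2:+C, 3:-C, 4:-C, 5:-C, 6:+B, 7:+C, 8:-C, 9:-B, 10:+C, 11:+B, 12:+C
No rule fires across all 12 points.

none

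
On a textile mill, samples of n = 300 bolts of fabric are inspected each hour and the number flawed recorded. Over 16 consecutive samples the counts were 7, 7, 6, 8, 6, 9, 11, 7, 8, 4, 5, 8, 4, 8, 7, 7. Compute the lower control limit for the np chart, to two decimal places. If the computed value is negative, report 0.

0.00

p̄ = Σdᵢ / (k·n) = 112 / (16 × 300) = 0.02333
LCL = np̄ − 3·√(np̄(1−p̄)) = 7.0000 − 3 × 2.6147 = -0.8441 → 0 (negative, so LCL = 0)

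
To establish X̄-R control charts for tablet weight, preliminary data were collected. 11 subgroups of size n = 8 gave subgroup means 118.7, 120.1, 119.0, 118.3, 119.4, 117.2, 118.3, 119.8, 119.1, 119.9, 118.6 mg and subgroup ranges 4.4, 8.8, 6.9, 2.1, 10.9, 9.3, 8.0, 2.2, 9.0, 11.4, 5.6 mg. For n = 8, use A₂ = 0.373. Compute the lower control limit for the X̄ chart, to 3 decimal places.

116.280

X̄̄ = (118.7 + 120.1 + 119.0 + 118.3 + 119.4 + 117.2 + 118.3 + 119.8 + 119.1 + 119.9 + 118.6) / 11 = 1308.4000 / 11 = 118.9455
R̄ = (4.4 + 8.8 + 6.9 + 2.1 + 10.9 + 9.3 + 8.0 + 2.2 + 9.0 + 11.4 + 5.6) / 11 = 78.6000 / 11 = 7.1455
LCL = X̄̄ − A₂·R̄ = 118.9455 − 0.373 × 7.1455 = 116.2802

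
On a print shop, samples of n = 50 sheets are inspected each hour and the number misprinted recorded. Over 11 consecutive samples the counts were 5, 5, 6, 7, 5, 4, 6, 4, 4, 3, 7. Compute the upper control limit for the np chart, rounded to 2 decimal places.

11.51

p̄ = Σdᵢ / (k·n) = 56 / (11 × 50) = 0.10182
UCL = np̄ + 3·√(np̄(1−p̄)) = 5.0909 + 3 × √(5.0909×0.89818) = 5.0909 + 3 × 2.1384 = 11.5060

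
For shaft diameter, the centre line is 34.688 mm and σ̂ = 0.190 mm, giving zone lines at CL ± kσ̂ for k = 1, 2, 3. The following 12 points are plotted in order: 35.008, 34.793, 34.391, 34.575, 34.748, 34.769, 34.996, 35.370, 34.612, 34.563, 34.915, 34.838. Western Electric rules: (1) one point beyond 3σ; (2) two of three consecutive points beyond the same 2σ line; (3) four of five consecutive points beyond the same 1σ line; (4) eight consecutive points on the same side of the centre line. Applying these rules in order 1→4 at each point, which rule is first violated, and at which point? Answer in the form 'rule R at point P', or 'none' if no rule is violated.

rule 1 at point 8

Zone of each point (C = within 1σ̂, B = 1σ̂–2σ̂, A = 2σ̂–3σ̂, * = beyond 3σ̂; sign = side of CL): 1:+B, 2:+C, 3:-B, 4:-C, 5:+C, 6:+C, 7:+B, 8:+*, 9:-C, 10:-C, 11:+B, 12:+C
Rule 1 (one point beyond the 3σ limits) is satisfied at point 8.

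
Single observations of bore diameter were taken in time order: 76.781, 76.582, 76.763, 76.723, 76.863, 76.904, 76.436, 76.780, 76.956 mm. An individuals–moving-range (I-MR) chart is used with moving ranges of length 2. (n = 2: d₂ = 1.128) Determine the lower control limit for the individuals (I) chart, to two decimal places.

76.23

X̄ = (76.781 + 76.582 + 76.763 + 76.723 + 76.863 + 76.904 + 76.436 + 76.780 + 76.956) / 9 = 76.7542
Moving ranges: 0.199, 0.181, 0.040, 0.140, 0.041, 0.468, 0.344, 0.176; M̄R̄ = 1.5890 / 8 = 0.1986
LCL = X̄ − 3·M̄R̄/d₂ = 76.7542 − 3 × 0.1986 / 1.128 = 76.2260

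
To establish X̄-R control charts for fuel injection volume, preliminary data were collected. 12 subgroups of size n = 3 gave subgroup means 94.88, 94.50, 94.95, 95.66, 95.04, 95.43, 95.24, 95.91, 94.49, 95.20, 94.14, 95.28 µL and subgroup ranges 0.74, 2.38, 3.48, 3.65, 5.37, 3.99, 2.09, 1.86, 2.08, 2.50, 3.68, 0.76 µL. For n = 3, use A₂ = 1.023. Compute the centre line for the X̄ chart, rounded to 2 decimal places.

X̄̄ = (94.88 + 94.50 + 94.95 + 95.66 + 95.04 + 95.43 + 95.24 + 95.91 + 94.49 + 95.20 + 94.14 + 95.28) / 12 = 1140.7200 / 12 = 95.0600
CL = X̄̄ = 95.0600

95.06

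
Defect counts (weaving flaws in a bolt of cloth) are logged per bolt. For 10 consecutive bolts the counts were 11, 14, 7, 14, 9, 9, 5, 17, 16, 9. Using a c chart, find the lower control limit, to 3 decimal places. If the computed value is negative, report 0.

1.105

c̄ = (11 + 14 + 7 + 14 + 9 + 9 + 5 + 17 + 16 + 9) / 10 = 111 / 10 = 11.1000
LCL = c̄ − 3√c̄ = 11.1000 − 3 × 3.3317 = 1.1050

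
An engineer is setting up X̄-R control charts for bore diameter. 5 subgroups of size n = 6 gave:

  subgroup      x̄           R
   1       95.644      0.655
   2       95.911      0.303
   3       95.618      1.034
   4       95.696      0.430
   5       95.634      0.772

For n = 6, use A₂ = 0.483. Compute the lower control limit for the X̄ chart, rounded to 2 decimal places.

X̄̄ = (95.644 + 95.911 + 95.618 + 95.696 + 95.634) / 5 = 478.5030 / 5 = 95.7006
R̄ = (0.655 + 0.303 + 1.034 + 0.430 + 0.772) / 5 = 3.1940 / 5 = 0.6388
LCL = X̄̄ − A₂·R̄ = 95.7006 − 0.483 × 0.6388 = 95.3921

95.39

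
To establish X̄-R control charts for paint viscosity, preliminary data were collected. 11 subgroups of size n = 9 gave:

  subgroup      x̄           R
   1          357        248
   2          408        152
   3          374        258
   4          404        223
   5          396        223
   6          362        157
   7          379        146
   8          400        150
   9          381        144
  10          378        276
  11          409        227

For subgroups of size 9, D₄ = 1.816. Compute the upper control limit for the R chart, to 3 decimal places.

363.860

R̄ = (248 + 152 + 258 + 223 + 223 + 157 + 146 + 150 + 144 + 276 + 227) / 11 = 2204.0000 / 11 = 200.3636
UCL_R = D₄·R̄ = 1.816 × 200.3636 = 363.8604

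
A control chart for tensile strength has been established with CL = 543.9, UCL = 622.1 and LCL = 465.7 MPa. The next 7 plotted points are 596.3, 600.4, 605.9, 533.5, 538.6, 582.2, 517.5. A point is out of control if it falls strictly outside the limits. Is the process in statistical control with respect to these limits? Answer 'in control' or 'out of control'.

All 7 points lie within [465.7, 622.1].

in control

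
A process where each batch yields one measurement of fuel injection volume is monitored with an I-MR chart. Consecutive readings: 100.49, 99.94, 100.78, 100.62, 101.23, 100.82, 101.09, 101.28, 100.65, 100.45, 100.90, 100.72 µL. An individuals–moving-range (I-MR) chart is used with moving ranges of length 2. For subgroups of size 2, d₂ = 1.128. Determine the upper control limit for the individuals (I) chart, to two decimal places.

101.83

X̄ = (100.49 + 99.94 + 100.78 + 100.62 + 101.23 + 100.82 + 101.09 + 101.28 + 100.65 + 100.45 + 100.90 + 100.72) / 12 = 100.7475
Moving ranges: 0.55, 0.84, 0.16, 0.61, 0.41, 0.27, 0.19, 0.63, 0.20, 0.45, 0.18; M̄R̄ = 4.4900 / 11 = 0.4082
UCL = X̄ + 3·M̄R̄/d₂ = 100.7475 + 3 × 0.4082 / 1.128 = 101.8331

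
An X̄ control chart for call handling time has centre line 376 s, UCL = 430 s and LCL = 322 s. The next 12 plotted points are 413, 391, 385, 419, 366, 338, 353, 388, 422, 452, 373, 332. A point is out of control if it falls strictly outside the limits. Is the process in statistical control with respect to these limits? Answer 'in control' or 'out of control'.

Compare each point to [322, 430]: sample 10 = 452 > UCL.

out of control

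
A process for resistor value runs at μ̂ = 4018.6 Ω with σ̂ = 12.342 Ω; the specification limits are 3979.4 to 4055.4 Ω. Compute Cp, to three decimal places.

Cp = (USL − LSL) / (6σ̂) = (4055.4 − 3979.4) / (6 × 12.342) = 76.0000 / 74.0520 = 1.0263

1.026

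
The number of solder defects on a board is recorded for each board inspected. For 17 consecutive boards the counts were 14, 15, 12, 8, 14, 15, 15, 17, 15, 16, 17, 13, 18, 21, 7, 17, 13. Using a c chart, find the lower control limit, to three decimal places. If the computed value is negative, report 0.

c̄ = (14 + 15 + 12 + 8 + 14 + 15 + 15 + 17 + 15 + 16 + 17 + 13 + 18 + 21 + 7 + 17 + 13) / 17 = 247 / 17 = 14.5294
LCL = c̄ − 3√c̄ = 14.5294 − 3 × 3.8117 = 3.0942

3.094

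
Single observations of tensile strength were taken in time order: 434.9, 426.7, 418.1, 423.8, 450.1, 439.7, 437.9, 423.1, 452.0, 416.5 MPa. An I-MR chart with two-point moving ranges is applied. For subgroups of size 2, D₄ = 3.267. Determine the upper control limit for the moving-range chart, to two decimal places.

Moving ranges: 8.2, 8.6, 5.7, 26.3, 10.4, 1.8, 14.8, 28.9, 35.5; M̄R̄ = 140.2000 / 9 = 15.5778
UCL_MR = D₄·M̄R̄ = 3.267 × 15.5778 = 50.8926

50.89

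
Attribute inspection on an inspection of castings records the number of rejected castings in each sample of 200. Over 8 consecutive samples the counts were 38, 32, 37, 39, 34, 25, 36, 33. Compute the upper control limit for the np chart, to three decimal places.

50.233

p̄ = Σdᵢ / (k·n) = 274 / (8 × 200) = 0.17125
UCL = np̄ + 3·√(np̄(1−p̄)) = 34.2500 + 3 × √(34.2500×0.82875) = 34.2500 + 3 × 5.3277 = 50.2332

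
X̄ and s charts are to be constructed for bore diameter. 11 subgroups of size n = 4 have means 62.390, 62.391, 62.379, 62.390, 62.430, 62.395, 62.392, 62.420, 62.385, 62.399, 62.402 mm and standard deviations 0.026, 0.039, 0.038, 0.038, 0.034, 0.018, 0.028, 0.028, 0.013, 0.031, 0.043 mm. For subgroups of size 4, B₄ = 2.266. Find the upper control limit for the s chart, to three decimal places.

s̄ = (0.026 + 0.039 + 0.038 + 0.038 + 0.034 + 0.018 + 0.028 + 0.028 + 0.013 + 0.031 + 0.043) / 11 = 0.0305
UCL_s = B₄·s̄ = 2.266 × 0.0305 = 0.0692

0.069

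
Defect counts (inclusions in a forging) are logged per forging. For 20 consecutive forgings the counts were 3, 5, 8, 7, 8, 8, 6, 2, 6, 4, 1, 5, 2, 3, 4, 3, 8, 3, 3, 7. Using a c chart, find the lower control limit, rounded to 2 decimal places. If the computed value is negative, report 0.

c̄ = (3 + 5 + 8 + 7 + 8 + 8 + 6 + 2 + 6 + 4 + 1 + 5 + 2 + 3 + 4 + 3 + 8 + 3 + 3 + 7) / 20 = 96 / 20 = 4.8000
LCL = c̄ − 3√c̄ = 4.8000 − 3 × 2.1909 = -1.7727 → 0 (cannot be negative)

0.00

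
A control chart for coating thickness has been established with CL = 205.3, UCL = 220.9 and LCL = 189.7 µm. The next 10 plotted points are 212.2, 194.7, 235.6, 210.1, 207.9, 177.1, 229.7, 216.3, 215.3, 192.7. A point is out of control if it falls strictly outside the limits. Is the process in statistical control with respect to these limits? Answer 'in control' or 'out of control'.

Compare each point to [189.7, 220.9]: sample 3 = 235.6 > UCL; sample 6 = 177.1 < LCL; sample 7 = 229.7 > UCL.

out of control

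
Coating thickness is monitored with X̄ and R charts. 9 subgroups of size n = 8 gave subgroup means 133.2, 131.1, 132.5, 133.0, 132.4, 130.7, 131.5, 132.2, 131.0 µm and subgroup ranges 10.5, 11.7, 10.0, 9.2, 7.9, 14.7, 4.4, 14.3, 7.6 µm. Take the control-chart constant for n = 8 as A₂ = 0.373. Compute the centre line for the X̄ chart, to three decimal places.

131.956

X̄̄ = (133.2 + 131.1 + 132.5 + 133.0 + 132.4 + 130.7 + 131.5 + 132.2 + 131.0) / 9 = 1187.6000 / 9 = 131.9556
CL = X̄̄ = 131.9556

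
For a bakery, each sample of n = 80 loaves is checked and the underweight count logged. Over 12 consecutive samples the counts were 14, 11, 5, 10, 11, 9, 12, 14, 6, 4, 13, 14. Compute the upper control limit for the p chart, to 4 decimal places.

p̄ = Σdᵢ / (k·n) = 123 / (12 × 80) = 0.12812
UCL = p̄ + 3·√(p̄(1−p̄)/n) = 0.12812 + 3 × √(0.12812×0.87187/80) = 0.12812 + 3 × 0.03737 = 0.24023

0.2402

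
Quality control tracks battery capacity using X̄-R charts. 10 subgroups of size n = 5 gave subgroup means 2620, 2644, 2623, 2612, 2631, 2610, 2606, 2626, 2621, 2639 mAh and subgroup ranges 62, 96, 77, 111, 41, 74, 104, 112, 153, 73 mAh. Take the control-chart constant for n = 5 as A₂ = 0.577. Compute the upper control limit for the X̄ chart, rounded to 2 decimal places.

X̄̄ = (2620 + 2644 + 2623 + 2612 + 2631 + 2610 + 2606 + 2626 + 2621 + 2639) / 10 = 26232.0000 / 10 = 2623.2000
R̄ = (62 + 96 + 77 + 111 + 41 + 74 + 104 + 112 + 153 + 73) / 10 = 903.0000 / 10 = 90.3000
UCL = X̄̄ + A₂·R̄ = 2623.2000 + 0.577 × 90.3000 = 2675.3031

2675.30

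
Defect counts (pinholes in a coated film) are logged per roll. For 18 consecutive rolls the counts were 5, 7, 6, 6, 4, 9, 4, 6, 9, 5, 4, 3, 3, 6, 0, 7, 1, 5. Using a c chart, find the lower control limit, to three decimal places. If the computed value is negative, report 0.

0.000

c̄ = (5 + 7 + 6 + 6 + 4 + 9 + 4 + 6 + 9 + 5 + 4 + 3 + 3 + 6 + 0 + 7 + 1 + 5) / 18 = 90 / 18 = 5.0000
LCL = c̄ − 3√c̄ = 5.0000 − 3 × 2.2361 = -1.7082 → 0 (cannot be negative)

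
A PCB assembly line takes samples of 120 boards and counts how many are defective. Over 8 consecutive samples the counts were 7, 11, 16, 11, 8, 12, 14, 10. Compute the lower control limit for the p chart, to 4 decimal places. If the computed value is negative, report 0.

p̄ = Σdᵢ / (k·n) = 89 / (8 × 120) = 0.09271
LCL = p̄ − 3·√(p̄(1−p̄)/n) = 0.09271 − 3 × 0.02648 = 0.01328

0.0133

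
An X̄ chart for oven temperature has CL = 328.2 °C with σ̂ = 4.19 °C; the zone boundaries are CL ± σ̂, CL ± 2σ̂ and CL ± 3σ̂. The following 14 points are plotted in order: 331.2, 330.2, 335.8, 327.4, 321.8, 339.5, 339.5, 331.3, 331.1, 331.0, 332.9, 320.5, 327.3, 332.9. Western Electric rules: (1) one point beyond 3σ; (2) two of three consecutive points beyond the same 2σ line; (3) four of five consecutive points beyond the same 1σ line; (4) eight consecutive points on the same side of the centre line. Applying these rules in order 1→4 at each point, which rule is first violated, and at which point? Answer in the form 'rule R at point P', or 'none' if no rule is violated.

rule 2 at point 7

Zone of each point (C = within 1σ̂, B = 1σ̂–2σ̂, A = 2σ̂–3σ̂, * = beyond 3σ̂; sign = side of CL): 1:+C, 2:+C, 3:+B, 4:-C, 5:-B, 6:+A, 7:+A, 8:+C, 9:+C, 10:+C, 11:+B, 12:-B, 13:-C, 14:+B
Rule 2 (two of three consecutive points beyond the same 2σ limit) is satisfied at point 7.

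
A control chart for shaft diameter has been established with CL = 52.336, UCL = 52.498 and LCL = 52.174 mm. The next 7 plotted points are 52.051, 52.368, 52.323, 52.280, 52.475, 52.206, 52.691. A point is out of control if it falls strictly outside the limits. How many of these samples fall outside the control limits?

Compare each point to [52.174, 52.498]: sample 1 = 52.051 < LCL; sample 7 = 52.691 > UCL.

2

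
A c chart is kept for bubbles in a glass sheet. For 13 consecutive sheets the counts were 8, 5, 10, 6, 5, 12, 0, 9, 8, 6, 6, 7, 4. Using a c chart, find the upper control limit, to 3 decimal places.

14.332

c̄ = (8 + 5 + 10 + 6 + 5 + 12 + 0 + 9 + 8 + 6 + 6 + 7 + 4) / 13 = 86 / 13 = 6.6154
UCL = c̄ + 3√c̄ = 6.6154 + 3 × √6.6154 = 6.6154 + 3 × 2.5720 = 14.3315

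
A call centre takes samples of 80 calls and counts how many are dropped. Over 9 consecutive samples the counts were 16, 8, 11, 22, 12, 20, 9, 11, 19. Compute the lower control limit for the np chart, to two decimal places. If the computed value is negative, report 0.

p̄ = Σdᵢ / (k·n) = 128 / (9 × 80) = 0.17778
LCL = np̄ − 3·√(np̄(1−p̄)) = 14.2222 − 3 × 3.4196 = 3.9634

3.96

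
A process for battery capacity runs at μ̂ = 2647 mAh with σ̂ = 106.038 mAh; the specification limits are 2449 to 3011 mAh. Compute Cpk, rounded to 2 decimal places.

0.62

Cpu = (USL − μ̂) / (3σ̂) = (3011 − 2647) / (3 × 106.038) = 1.1442; Cpl = (μ̂ − LSL) / (3σ̂) = (2647 − 2449) / (3 × 106.038) = 0.6224; Cpk = min(Cpu, Cpl) = 0.6224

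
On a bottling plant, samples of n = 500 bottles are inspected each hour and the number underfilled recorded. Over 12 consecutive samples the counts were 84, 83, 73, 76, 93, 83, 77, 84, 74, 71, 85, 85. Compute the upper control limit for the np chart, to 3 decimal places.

105.342

p̄ = Σdᵢ / (k·n) = 968 / (12 × 500) = 0.16133
UCL = np̄ + 3·√(np̄(1−p̄)) = 80.6667 + 3 × √(80.6667×0.83867) = 80.6667 + 3 × 8.2251 = 105.3420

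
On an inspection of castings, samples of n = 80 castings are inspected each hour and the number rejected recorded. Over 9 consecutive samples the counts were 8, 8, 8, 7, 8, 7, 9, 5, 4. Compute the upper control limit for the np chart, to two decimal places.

14.75

p̄ = Σdᵢ / (k·n) = 64 / (9 × 80) = 0.08889
UCL = np̄ + 3·√(np̄(1−p̄)) = 7.1111 + 3 × √(7.1111×0.91111) = 7.1111 + 3 × 2.5454 = 14.7473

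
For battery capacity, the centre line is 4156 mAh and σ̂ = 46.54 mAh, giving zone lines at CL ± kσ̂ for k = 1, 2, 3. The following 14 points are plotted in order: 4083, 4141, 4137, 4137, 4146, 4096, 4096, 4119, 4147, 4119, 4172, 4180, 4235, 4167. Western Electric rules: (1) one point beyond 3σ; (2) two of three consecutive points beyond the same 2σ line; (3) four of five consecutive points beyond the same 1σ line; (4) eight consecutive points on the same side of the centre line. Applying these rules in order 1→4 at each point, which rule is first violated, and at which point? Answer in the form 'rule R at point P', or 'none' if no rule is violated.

rule 4 at point 8

Zone of each point (C = within 1σ̂, B = 1σ̂–2σ̂, A = 2σ̂–3σ̂, * = beyond 3σ̂; sign = side of CL): 1:-B, 2:-C, 3:-C, 4:-C, 5:-C, 6:-B, 7:-B, 8:-C, 9:-C, 10:-C, 11:+C, 12:+C, 13:+B, 14:+C
Rule 4 (eight consecutive points on the same side of the centre line) is satisfied at point 8.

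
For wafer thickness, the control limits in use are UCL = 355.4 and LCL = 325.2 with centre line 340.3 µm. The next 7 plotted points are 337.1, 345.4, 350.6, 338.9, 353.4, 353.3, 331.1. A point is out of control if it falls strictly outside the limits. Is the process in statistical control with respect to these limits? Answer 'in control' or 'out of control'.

in control

All 7 points lie within [325.2, 355.4].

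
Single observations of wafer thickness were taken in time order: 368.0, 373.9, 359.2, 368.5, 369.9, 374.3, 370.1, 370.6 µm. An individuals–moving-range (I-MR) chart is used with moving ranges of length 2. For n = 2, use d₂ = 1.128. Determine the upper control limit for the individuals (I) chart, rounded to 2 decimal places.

X̄ = (368.0 + 373.9 + 359.2 + 368.5 + 369.9 + 374.3 + 370.1 + 370.6) / 8 = 369.3125
Moving ranges: 5.9, 14.7, 9.3, 1.4, 4.4, 4.2, 0.5; M̄R̄ = 40.4000 / 7 = 5.7714
UCL = X̄ + 3·M̄R̄/d₂ = 369.3125 + 3 × 5.7714 / 1.128 = 384.6620

384.66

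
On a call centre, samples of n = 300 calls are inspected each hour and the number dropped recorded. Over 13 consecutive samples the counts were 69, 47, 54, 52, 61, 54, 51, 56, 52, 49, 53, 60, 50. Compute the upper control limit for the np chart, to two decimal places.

p̄ = Σdᵢ / (k·n) = 708 / (13 × 300) = 0.18154
UCL = np̄ + 3·√(np̄(1−p̄)) = 54.4615 + 3 × √(54.4615×0.81846) = 54.4615 + 3 × 6.6764 = 74.4908

74.49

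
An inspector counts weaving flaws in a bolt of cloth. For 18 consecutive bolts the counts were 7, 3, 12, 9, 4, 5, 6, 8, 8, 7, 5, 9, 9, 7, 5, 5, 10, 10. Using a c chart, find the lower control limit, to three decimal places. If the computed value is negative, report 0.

0.000

c̄ = (7 + 3 + 12 + 9 + 4 + 5 + 6 + 8 + 8 + 7 + 5 + 9 + 9 + 7 + 5 + 5 + 10 + 10) / 18 = 129 / 18 = 7.1667
LCL = c̄ − 3√c̄ = 7.1667 − 3 × 2.6771 = -0.8645 → 0 (cannot be negative)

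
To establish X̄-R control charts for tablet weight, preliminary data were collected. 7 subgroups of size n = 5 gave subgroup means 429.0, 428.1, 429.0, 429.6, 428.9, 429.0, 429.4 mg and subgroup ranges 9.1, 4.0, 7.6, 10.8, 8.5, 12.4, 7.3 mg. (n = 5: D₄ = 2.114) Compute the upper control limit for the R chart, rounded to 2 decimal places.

18.03

R̄ = (9.1 + 4.0 + 7.6 + 10.8 + 8.5 + 12.4 + 7.3) / 7 = 59.7000 / 7 = 8.5286
UCL_R = D₄·R̄ = 2.114 × 8.5286 = 18.0294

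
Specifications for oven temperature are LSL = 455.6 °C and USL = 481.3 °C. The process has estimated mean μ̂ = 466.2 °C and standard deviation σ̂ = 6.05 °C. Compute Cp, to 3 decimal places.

0.708

Cp = (USL − LSL) / (6σ̂) = (481.3 − 455.6) / (6 × 6.05) = 25.7000 / 36.3000 = 0.7080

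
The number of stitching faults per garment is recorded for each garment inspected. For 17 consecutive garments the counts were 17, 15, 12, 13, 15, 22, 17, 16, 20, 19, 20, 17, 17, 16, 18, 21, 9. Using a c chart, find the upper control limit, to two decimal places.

c̄ = (17 + 15 + 12 + 13 + 15 + 22 + 17 + 16 + 20 + 19 + 20 + 17 + 17 + 16 + 18 + 21 + 9) / 17 = 284 / 17 = 16.7059
UCL = c̄ + 3√c̄ = 16.7059 + 3 × √16.7059 = 16.7059 + 3 × 4.0873 = 28.9677

28.97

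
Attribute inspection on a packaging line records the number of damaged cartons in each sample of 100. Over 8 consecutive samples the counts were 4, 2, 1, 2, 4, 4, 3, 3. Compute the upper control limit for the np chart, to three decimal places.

p̄ = Σdᵢ / (k·n) = 23 / (8 × 100) = 0.02875
UCL = np̄ + 3·√(np̄(1−p̄)) = 2.8750 + 3 × √(2.8750×0.97125) = 2.8750 + 3 × 1.6710 = 7.8881

7.888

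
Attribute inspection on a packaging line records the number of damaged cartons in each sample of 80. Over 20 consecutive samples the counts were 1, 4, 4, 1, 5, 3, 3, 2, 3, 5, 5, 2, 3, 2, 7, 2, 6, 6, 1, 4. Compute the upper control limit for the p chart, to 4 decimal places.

0.1113

p̄ = Σdᵢ / (k·n) = 69 / (20 × 80) = 0.04312
UCL = p̄ + 3·√(p̄(1−p̄)/n) = 0.04312 + 3 × √(0.04312×0.95688/80) = 0.04312 + 3 × 0.02271 = 0.11126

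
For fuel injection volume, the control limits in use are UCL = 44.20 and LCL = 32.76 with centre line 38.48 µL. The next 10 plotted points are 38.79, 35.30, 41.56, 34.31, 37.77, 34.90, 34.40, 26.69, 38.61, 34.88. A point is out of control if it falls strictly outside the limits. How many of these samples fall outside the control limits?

Compare each point to [32.76, 44.20]: sample 8 = 26.69 < LCL.

1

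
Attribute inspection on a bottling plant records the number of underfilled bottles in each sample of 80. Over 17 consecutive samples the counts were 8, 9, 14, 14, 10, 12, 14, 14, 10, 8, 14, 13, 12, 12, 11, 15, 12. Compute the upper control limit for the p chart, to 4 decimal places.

p̄ = Σdᵢ / (k·n) = 202 / (17 × 80) = 0.14853
UCL = p̄ + 3·√(p̄(1−p̄)/n) = 0.14853 + 3 × √(0.14853×0.85147/80) = 0.14853 + 3 × 0.03976 = 0.26781

0.2678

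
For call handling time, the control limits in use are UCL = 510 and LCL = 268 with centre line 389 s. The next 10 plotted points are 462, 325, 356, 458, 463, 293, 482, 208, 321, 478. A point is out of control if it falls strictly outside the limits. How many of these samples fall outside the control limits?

1

Compare each point to [268, 510]: sample 8 = 208 < LCL.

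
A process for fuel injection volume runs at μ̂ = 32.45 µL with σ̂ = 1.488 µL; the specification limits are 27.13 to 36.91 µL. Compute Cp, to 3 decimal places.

1.095

Cp = (USL − LSL) / (6σ̂) = (36.91 − 27.13) / (6 × 1.488) = 9.7800 / 8.9280 = 1.0954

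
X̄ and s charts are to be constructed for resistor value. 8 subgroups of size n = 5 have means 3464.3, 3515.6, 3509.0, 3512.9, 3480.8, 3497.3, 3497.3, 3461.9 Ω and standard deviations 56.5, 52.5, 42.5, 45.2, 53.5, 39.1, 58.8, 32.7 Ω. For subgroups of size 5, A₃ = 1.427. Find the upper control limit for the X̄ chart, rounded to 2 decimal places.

X̄̄ = (3464.3 + 3515.6 + 3509.0 + 3512.9 + 3480.8 + 3497.3 + 3497.3 + 3461.9) / 8 = 3492.3875
s̄ = (56.5 + 52.5 + 42.5 + 45.2 + 53.5 + 39.1 + 58.8 + 32.7) / 8 = 47.6000
UCL = X̄̄ + A₃·s̄ = 3492.3875 + 1.427 × 47.6000 = 3560.3127

3560.31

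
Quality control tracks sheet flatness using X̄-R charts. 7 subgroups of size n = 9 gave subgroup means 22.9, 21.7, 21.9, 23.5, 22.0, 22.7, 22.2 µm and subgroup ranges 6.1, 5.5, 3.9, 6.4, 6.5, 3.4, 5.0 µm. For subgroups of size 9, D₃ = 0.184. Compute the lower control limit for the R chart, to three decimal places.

R̄ = (6.1 + 5.5 + 3.9 + 6.4 + 6.5 + 3.4 + 5.0) / 7 = 36.8000 / 7 = 5.2571
LCL_R = D₃·R̄ = 0.184 × 5.2571 = 0.9673

0.967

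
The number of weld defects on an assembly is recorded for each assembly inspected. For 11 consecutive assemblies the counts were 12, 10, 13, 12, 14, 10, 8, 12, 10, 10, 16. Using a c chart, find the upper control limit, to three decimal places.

c̄ = (12 + 10 + 13 + 12 + 14 + 10 + 8 + 12 + 10 + 10 + 16) / 11 = 127 / 11 = 11.5455
UCL = c̄ + 3√c̄ = 11.5455 + 3 × √11.5455 = 11.5455 + 3 × 3.3979 = 21.7390

21.739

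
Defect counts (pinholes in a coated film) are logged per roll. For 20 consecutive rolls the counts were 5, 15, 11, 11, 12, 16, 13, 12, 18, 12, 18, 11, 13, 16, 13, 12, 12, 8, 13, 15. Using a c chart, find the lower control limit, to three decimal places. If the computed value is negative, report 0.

c̄ = (5 + 15 + 11 + 11 + 12 + 16 + 13 + 12 + 18 + 12 + 18 + 11 + 13 + 16 + 13 + 12 + 12 + 8 + 13 + 15) / 20 = 256 / 20 = 12.8000
LCL = c̄ − 3√c̄ = 12.8000 − 3 × 3.5777 = 2.0669

2.067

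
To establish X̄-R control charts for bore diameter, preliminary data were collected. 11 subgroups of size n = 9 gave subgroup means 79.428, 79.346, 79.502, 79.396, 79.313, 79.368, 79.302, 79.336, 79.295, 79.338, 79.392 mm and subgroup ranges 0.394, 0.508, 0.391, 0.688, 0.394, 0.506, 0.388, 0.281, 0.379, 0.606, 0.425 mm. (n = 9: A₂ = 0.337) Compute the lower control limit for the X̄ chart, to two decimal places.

X̄̄ = (79.428 + 79.346 + 79.502 + 79.396 + 79.313 + 79.368 + 79.302 + 79.336 + 79.295 + 79.338 + 79.392) / 11 = 873.0160 / 11 = 79.3651
R̄ = (0.394 + 0.508 + 0.391 + 0.688 + 0.394 + 0.506 + 0.388 + 0.281 + 0.379 + 0.606 + 0.425) / 11 = 4.9600 / 11 = 0.4509
LCL = X̄̄ − A₂·R̄ = 79.3651 − 0.337 × 0.4509 = 79.2131

79.21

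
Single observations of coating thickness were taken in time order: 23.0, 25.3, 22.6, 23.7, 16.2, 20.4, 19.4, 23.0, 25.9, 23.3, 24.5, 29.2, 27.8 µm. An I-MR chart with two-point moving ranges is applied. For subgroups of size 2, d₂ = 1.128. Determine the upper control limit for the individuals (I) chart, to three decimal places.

31.209

X̄ = (23.0 + 25.3 + 22.6 + 23.7 + 16.2 + 20.4 + 19.4 + 23.0 + 25.9 + 23.3 + 24.5 + 29.2 + 27.8) / 13 = 23.4077
Moving ranges: 2.3, 2.7, 1.1, 7.5, 4.2, 1.0, 3.6, 2.9, 2.6, 1.2, 4.7, 1.4; M̄R̄ = 35.2000 / 12 = 2.9333
UCL = X̄ + 3·M̄R̄/d₂ = 23.4077 + 3 × 2.9333 / 1.128 = 31.2091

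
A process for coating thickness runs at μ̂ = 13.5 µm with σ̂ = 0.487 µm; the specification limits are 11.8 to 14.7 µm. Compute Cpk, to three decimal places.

0.821

Cpu = (USL − μ̂) / (3σ̂) = (14.7 − 13.5) / (3 × 0.487) = 0.8214; Cpl = (μ̂ − LSL) / (3σ̂) = (13.5 − 11.8) / (3 × 0.487) = 1.1636; Cpk = min(Cpu, Cpl) = 0.8214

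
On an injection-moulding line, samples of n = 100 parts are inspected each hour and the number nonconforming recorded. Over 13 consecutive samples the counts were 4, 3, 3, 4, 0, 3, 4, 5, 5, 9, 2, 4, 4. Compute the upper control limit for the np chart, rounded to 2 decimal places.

9.62

p̄ = Σdᵢ / (k·n) = 50 / (13 × 100) = 0.03846
UCL = np̄ + 3·√(np̄(1−p̄)) = 3.8462 + 3 × √(3.8462×0.96154) = 3.8462 + 3 × 1.9231 = 9.6154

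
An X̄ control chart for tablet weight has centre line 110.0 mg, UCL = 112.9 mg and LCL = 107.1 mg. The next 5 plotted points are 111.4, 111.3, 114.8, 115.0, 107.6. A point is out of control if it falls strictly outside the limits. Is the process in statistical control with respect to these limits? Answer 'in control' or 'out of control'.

out of control

Compare each point to [107.1, 112.9]: sample 3 = 114.8 > UCL; sample 4 = 115.0 > UCL.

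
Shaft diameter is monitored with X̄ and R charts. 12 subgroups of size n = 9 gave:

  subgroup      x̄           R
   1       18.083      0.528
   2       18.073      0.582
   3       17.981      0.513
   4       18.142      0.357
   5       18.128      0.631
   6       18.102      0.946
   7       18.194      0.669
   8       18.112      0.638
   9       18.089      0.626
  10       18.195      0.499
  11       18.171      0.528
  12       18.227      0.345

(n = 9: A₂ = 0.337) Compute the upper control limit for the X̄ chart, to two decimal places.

X̄̄ = (18.083 + 18.073 + 17.981 + 18.142 + 18.128 + 18.102 + 18.194 + 18.112 + 18.089 + 18.195 + 18.171 + 18.227) / 12 = 217.4970 / 12 = 18.1247
R̄ = (0.528 + 0.582 + 0.513 + 0.357 + 0.631 + 0.946 + 0.669 + 0.638 + 0.626 + 0.499 + 0.528 + 0.345) / 12 = 6.8620 / 12 = 0.5718
UCL = X̄̄ + A₂·R̄ = 18.1247 + 0.337 × 0.5718 = 18.3175

18.32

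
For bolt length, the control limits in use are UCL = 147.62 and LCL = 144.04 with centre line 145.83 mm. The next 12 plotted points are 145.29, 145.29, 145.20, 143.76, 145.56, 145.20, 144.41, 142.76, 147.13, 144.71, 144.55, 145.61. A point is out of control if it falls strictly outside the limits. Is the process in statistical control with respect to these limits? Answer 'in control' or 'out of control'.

Compare each point to [144.04, 147.62]: sample 4 = 143.76 < LCL; sample 8 = 142.76 < LCL.

out of control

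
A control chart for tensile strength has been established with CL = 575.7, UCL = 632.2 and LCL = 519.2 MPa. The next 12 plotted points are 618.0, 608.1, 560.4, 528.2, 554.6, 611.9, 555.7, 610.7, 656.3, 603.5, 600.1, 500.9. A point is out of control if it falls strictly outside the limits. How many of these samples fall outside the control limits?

2

Compare each point to [519.2, 632.2]: sample 9 = 656.3 > UCL; sample 12 = 500.9 < LCL.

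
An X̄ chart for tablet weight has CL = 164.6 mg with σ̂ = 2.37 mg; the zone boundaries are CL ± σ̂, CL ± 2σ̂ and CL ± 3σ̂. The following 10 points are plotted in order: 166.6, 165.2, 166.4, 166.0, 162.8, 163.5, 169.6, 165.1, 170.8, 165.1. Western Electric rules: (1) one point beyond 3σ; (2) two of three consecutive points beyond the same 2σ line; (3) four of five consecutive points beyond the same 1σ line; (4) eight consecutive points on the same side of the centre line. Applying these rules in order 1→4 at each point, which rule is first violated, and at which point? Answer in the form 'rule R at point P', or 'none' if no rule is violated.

Zone of each point (C = within 1σ̂, B = 1σ̂–2σ̂, A = 2σ̂–3σ̂, * = beyond 3σ̂; sign = side of CL): 1:+C, 2:+C, 3:+C, 4:+C, 5:-C, 6:-C, 7:+A, 8:+C, 9:+A, 10:+C
Rule 2 (two of three consecutive points beyond the same 2σ limit) is satisfied at point 9.

rule 2 at point 9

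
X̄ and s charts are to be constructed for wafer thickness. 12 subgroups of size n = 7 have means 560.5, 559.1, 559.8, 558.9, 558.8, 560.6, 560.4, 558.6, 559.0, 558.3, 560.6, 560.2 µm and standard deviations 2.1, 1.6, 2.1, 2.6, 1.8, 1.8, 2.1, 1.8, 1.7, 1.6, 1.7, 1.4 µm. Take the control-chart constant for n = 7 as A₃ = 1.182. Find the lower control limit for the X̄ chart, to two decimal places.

X̄̄ = (560.5 + 559.1 + 559.8 + 558.9 + 558.8 + 560.6 + 560.4 + 558.6 + 559.0 + 558.3 + 560.6 + 560.2) / 12 = 559.5667
s̄ = (2.1 + 1.6 + 2.1 + 2.6 + 1.8 + 1.8 + 2.1 + 1.8 + 1.7 + 1.6 + 1.7 + 1.4) / 12 = 1.8583
LCL = X̄̄ − A₃·s̄ = 559.5667 − 1.182 × 1.8583 = 557.3701

557.37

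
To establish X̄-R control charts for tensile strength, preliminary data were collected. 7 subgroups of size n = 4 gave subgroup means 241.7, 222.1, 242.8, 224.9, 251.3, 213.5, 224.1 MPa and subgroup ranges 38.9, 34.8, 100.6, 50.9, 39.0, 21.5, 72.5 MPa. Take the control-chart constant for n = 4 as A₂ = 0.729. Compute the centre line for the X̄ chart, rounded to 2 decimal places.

X̄̄ = (241.7 + 222.1 + 242.8 + 224.9 + 251.3 + 213.5 + 224.1) / 7 = 1620.4000 / 7 = 231.4857
CL = X̄̄ = 231.4857

231.49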